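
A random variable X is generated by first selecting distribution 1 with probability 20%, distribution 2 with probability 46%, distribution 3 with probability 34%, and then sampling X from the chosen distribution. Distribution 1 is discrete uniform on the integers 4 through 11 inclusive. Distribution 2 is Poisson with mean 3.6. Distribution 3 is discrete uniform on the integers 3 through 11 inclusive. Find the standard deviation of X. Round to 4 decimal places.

2.8630

Per component, 1: μ=7.5, E[X²]=61.5; 2: μ=3.6, E[X²]=16.56; 3: μ=7, E[X²]=55.6667.
E[X] = 0.2·7.5 + 0.46·3.6 + 0.34·7 = 5.536.
E[X²] = 0.2·61.5 + 0.46·16.56 + 0.34·55.6667 = 38.8443.
Var(X) = E[X²] − (E[X])² = 38.8443 − 30.6473 = 8.19697.
SD(X) = √8.19697 = 2.86304.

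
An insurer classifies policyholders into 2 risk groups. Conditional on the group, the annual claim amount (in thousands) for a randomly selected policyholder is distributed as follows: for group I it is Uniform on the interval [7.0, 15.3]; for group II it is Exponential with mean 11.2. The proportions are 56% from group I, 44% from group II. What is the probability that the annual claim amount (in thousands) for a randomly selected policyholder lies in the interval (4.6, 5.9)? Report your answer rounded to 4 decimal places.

0.0320

Conditional on each group, P(4.6 < X < 5.9): I: 0; II: 0.0726764.
By total probability, P(4.6 < X < 5.9) = 0.56·0 + 0.44·0.0726764 = 0.0319776.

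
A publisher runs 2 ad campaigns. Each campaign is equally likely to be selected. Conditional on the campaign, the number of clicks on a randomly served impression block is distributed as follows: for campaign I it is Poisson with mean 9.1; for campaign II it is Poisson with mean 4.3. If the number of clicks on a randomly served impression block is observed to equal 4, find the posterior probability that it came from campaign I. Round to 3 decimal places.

0.142

Likelihoods P(X=4 | ·): I: 0.0319062; II: 0.193284.
Posterior ∝ prior × likelihood. Numerator for I: 0.5·0.0319062 = 0.0159531.
Normalizing constant: 0.5·0.0319062 + 0.5·0.193284 = 0.112595.
P(I | observation) = 0.0159531 / 0.112595 = 0.141685.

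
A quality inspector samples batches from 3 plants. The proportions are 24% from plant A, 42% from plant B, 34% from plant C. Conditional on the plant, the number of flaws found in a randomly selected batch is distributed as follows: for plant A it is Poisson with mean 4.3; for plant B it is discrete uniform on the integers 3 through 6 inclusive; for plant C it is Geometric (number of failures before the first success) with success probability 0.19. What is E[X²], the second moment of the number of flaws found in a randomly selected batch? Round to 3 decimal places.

28.308

For each component E[X²] = Var + (mean)², giving A: 22.79; B: 21.5; C: 40.6122.
Overall E[X²] = 0.24·22.79 + 0.42·21.5 + 0.34·40.6122 = 28.3077.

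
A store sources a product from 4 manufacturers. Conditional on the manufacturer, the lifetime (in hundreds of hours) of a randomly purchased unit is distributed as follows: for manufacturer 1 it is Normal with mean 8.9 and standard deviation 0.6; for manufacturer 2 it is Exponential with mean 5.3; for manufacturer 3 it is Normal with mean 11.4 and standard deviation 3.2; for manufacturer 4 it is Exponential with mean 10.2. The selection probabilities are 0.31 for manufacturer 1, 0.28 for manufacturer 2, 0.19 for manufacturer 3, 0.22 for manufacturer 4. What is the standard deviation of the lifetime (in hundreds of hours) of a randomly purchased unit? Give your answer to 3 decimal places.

6.159

Per component, 1: μ=8.9, E[X²]=79.57; 2: μ=5.3, E[X²]=56.18; 3: μ=11.4, E[X²]=140.2; 4: μ=10.2, E[X²]=208.08.
E[X] = 0.31·8.9 + 0.28·5.3 + 0.19·11.4 + 0.22·10.2 = 8.653.
E[X²] = 0.31·79.57 + 0.28·56.18 + 0.19·140.2 + 0.22·208.08 = 112.813.
Var(X) = E[X²] − (E[X])² = 112.813 − 74.8744 = 37.9383.
SD(X) = √37.9383 = 6.15941.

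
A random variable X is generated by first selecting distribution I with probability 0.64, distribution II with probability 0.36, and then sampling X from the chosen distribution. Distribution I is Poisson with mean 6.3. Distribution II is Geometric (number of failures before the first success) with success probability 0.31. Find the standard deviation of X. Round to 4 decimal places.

3.2313

Per component, I: μ=6.3, E[X²]=45.99; II: μ=2.22581, E[X²]=12.1342.
E[X] = 0.64·6.3 + 0.36·2.22581 = 4.83329.
E[X²] = 0.64·45.99 + 0.36·12.1342 = 33.8019.
Var(X) = E[X²] − (E[X])² = 33.8019 − 23.3607 = 10.4412.
SD(X) = √10.4412 = 3.23129.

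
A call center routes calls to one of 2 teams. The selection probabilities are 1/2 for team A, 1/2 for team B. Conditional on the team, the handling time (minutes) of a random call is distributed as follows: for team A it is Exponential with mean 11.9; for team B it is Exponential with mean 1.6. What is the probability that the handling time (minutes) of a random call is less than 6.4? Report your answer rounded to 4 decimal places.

0.6988

Conditional on each team, P(X < 6.4): A: 0.415977; B: 0.981684.
By total probability, P(X < 6.4) = 0.5·0.415977 + 0.5·0.981684 = 0.698831.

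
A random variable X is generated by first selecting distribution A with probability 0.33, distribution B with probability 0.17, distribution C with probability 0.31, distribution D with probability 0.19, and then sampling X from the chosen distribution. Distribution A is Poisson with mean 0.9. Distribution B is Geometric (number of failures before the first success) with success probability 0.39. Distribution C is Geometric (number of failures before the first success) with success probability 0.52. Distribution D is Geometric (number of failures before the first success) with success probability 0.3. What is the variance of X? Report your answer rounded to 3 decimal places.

Per component, A: μ=0.9, E[X²]=1.71; B: μ=1.5641, E[X²]=6.45694; C: μ=0.923077, E[X²]=2.62722; D: μ=2.33333, E[X²]=13.2222.
E[X] = 0.33·0.9 + 0.17·1.5641 + 0.31·0.923077 + 0.19·2.33333 = 1.29238.
E[X²] = 0.33·1.71 + 0.17·6.45694 + 0.31·2.62722 + 0.19·13.2222 = 4.98864.
Var(X) = E[X²] − (E[X])² = 4.98864 − 1.67026 = 3.31838.

3.318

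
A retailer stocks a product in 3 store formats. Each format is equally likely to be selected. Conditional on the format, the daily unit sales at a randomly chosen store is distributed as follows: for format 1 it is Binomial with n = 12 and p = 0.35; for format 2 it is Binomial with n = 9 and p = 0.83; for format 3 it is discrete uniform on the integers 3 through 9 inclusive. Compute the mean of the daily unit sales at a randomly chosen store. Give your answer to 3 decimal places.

Component means — 1: 4.2; 2: 7.47; 3: 6.
E[X] = 0.333333·4.2 + 0.333333·7.47 + 0.333333·6 = 5.89.

5.890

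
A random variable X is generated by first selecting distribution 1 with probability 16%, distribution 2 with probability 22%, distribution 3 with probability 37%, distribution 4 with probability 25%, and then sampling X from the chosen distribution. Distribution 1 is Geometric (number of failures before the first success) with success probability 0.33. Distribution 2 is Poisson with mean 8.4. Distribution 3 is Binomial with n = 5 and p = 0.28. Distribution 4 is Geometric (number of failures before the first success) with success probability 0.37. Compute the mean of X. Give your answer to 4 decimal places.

Component means — 1: 2.0303; 2: 8.4; 3: 1.4; 4: 1.7027.
E[X] = 0.16·2.0303 + 0.22·8.4 + 0.37·1.4 + 0.25·1.7027 = 3.11652.

3.1165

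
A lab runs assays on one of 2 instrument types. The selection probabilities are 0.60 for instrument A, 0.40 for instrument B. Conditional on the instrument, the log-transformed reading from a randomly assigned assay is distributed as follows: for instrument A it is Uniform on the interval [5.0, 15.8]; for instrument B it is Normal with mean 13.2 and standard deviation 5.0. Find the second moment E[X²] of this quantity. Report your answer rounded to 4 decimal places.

150.4240

For each component E[X²] = Var + (mean)², giving A: 117.88; B: 199.24.
Overall E[X²] = 0.6·117.88 + 0.4·199.24 = 150.424.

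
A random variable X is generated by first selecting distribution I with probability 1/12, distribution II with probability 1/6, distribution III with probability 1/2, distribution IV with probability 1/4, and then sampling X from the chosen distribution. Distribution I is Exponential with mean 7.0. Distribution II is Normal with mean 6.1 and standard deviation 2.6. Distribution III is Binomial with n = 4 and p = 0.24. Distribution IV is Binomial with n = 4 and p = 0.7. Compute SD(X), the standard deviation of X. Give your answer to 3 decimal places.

3.281

Per component, I: μ=7, E[X²]=98; II: μ=6.1, E[X²]=43.97; III: μ=0.96, E[X²]=1.6512; IV: μ=2.8, E[X²]=8.68.
E[X] = 0.0833333·7 + 0.166667·6.1 + 0.5·0.96 + 0.25·2.8 = 2.78.
E[X²] = 0.0833333·98 + 0.166667·43.97 + 0.5·1.6512 + 0.25·8.68 = 18.4906.
Var(X) = E[X²] − (E[X])² = 18.4906 − 7.7284 = 10.7622.
SD(X) = √10.7622 = 3.28058.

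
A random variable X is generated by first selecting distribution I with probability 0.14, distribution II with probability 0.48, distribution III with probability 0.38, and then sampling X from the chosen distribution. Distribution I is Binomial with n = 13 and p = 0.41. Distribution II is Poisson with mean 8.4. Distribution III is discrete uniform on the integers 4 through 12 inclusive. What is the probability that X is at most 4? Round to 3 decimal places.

Conditional on each component, P(X ≤ 4): I: 0.32585; II: 0.0789083; III: 0.111111.
By total probability, P(X ≤ 4) = 0.14·0.32585 + 0.48·0.0789083 + 0.38·0.111111 = 0.125717.

0.126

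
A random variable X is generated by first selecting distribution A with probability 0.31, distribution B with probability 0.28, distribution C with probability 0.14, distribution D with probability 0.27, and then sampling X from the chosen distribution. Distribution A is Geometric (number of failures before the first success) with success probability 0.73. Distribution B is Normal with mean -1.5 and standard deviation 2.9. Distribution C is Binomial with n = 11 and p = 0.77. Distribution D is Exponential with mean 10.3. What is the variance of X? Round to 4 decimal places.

57.3831

Per component, A: μ=0.369863, E[X²]=0.64346; B: μ=-1.5, E[X²]=10.66; C: μ=8.47, E[X²]=73.689; D: μ=10.3, E[X²]=212.18.
E[X] = 0.31·0.369863 + 0.28·-1.5 + 0.14·8.47 + 0.27·10.3 = 3.66146.
E[X²] = 0.31·0.64346 + 0.28·10.66 + 0.14·73.689 + 0.27·212.18 = 70.7893.
Var(X) = E[X²] − (E[X])² = 70.7893 − 13.4063 = 57.3831.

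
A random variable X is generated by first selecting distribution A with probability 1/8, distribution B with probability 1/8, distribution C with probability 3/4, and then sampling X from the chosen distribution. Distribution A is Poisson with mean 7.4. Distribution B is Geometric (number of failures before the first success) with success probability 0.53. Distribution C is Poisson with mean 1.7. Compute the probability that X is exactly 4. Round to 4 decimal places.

0.0605

Conditional on each component, P(X = 4): A: 0.0763724; B: 0.0258623; C: 0.0635746.
By total probability, P(X = 4) = 0.125·0.0763724 + 0.125·0.0258623 + 0.75·0.0635746 = 0.0604603.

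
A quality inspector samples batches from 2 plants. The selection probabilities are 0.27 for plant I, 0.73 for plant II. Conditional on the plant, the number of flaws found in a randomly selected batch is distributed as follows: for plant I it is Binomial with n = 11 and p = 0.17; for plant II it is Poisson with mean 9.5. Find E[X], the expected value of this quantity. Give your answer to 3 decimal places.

7.440

Component means — I: 1.87; II: 9.5.
E[X] = 0.27·1.87 + 0.73·9.5 = 7.4399.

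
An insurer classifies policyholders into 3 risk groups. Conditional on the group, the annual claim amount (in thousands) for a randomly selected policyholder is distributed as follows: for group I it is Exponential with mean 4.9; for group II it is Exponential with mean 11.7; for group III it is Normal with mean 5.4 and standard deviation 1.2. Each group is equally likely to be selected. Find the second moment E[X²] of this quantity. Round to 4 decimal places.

117.4667

For each component E[X²] = Var + (mean)², giving I: 48.02; II: 273.78; III: 30.6.
Overall E[X²] = 0.333333·48.02 + 0.333333·273.78 + 0.333333·30.6 = 117.467.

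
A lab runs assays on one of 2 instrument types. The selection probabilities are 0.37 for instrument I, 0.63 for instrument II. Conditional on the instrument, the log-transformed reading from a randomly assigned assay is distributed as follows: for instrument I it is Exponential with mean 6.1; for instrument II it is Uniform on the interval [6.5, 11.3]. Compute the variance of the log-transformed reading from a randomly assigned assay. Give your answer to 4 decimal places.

Per component, I: μ=6.1, E[X²]=74.42; II: μ=8.9, E[X²]=81.13.
E[X] = 0.37·6.1 + 0.63·8.9 = 7.864.
E[X²] = 0.37·74.42 + 0.63·81.13 = 78.6473.
Var(X) = E[X²] − (E[X])² = 78.6473 − 61.8425 = 16.8048.

16.8048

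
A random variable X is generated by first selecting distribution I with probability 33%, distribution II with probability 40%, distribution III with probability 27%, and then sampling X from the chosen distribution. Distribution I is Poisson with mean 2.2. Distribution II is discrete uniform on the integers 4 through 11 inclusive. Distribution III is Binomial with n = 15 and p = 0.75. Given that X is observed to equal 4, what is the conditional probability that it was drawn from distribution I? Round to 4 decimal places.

0.4164

Likelihoods P(X=4 | ·): I: 0.108151; II: 0.125; III: 0.000102972.
Posterior ∝ prior × likelihood. Numerator for I: 0.33·0.108151 = 0.0356899.
Normalizing constant: 0.33·0.108151 + 0.4·0.125 + 0.27·0.000102972 = 0.0857177.
P(I | observation) = 0.0356899 / 0.0857177 = 0.416366.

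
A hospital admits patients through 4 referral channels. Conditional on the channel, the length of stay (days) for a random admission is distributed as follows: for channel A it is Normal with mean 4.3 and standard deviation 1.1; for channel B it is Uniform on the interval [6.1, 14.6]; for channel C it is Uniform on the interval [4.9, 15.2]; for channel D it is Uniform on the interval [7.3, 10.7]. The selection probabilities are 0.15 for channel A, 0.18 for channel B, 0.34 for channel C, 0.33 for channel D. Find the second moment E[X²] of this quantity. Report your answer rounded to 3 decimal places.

For each component E[X²] = Var + (mean)², giving A: 19.7; B: 113.143; C: 109.843; D: 81.9633.
Overall E[X²] = 0.15·19.7 + 0.18·113.143 + 0.34·109.843 + 0.33·81.9633 = 87.7154.

87.715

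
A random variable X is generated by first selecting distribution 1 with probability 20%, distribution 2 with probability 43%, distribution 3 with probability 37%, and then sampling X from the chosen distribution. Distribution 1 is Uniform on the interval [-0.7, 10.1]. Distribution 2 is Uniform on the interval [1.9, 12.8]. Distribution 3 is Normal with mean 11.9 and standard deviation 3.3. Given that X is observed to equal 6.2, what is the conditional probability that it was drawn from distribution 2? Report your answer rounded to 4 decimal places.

Likelihoods f(6.2 | ·): 1: 0.0925926; 2: 0.0917431; 3: 0.0271984.
Posterior ∝ prior × likelihood. Numerator for 2: 0.43·0.0917431 = 0.0394495.
Normalizing constant: 0.2·0.0925926 + 0.43·0.0917431 + 0.37·0.0271984 = 0.0680315.
P(2 | observation) = 0.0394495 / 0.0680315 = 0.579872.

0.5799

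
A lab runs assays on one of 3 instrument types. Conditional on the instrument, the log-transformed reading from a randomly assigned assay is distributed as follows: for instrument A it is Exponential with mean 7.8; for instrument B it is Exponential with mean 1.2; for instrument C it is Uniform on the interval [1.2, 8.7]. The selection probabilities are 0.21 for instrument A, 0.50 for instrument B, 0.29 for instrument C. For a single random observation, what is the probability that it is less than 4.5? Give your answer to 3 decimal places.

Conditional on each instrument, P(X < 4.5): A: 0.438376; B: 0.976482; C: 0.44.
By total probability, P(X < 4.5) = 0.21·0.438376 + 0.5·0.976482 + 0.29·0.44 = 0.7079.

0.708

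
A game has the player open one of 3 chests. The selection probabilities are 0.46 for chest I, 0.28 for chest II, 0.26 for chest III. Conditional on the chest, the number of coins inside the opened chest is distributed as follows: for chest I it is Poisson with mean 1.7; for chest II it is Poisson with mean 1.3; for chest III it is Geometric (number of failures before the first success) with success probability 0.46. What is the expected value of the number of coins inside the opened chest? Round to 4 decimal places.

Component means — I: 1.7; II: 1.3; III: 1.17391.
E[X] = 0.46·1.7 + 0.28·1.3 + 0.26·1.17391 = 1.45122.

1.4512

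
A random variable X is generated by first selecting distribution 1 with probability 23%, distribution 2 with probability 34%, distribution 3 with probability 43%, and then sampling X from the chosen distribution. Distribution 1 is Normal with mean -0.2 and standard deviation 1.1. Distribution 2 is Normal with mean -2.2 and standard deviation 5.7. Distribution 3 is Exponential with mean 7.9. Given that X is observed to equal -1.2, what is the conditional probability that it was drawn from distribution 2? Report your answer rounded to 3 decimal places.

0.298

Likelihoods f(-1.2 | ·): 1: 0.239915; 2: 0.068921; 3: 0.
Posterior ∝ prior × likelihood. Numerator for 2: 0.34·0.068921 = 0.0234331.
Normalizing constant: 0.23·0.239915 + 0.34·0.068921 + 0.43·0 = 0.0786135.
P(2 | observation) = 0.0234331 / 0.0786135 = 0.29808.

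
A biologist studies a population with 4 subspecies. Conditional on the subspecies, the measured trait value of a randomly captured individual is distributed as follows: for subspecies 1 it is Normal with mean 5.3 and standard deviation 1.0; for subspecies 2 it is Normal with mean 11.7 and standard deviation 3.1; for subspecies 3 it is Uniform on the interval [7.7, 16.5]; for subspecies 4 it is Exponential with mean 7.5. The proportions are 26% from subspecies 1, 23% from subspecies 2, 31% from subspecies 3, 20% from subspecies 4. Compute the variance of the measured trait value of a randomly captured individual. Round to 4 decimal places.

Per component, 1: μ=5.3, E[X²]=29.09; 2: μ=11.7, E[X²]=146.5; 3: μ=12.1, E[X²]=152.863; 4: μ=7.5, E[X²]=112.5.
E[X] = 0.26·5.3 + 0.23·11.7 + 0.31·12.1 + 0.2·7.5 = 9.32.
E[X²] = 0.26·29.09 + 0.23·146.5 + 0.31·152.863 + 0.2·112.5 = 111.146.
Var(X) = E[X²] − (E[X])² = 111.146 − 86.8624 = 24.2836.

24.2836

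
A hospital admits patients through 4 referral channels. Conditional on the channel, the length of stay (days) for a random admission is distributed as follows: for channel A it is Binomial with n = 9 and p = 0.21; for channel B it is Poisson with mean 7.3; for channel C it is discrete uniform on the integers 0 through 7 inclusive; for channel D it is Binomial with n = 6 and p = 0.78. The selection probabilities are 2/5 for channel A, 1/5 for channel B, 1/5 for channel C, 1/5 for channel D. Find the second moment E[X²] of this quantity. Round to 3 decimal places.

22.230

For each component E[X²] = Var + (mean)², giving A: 5.0652; B: 60.59; C: 17.5; D: 22.932.
Overall E[X²] = 0.4·5.0652 + 0.2·60.59 + 0.2·17.5 + 0.2·22.932 = 22.2305.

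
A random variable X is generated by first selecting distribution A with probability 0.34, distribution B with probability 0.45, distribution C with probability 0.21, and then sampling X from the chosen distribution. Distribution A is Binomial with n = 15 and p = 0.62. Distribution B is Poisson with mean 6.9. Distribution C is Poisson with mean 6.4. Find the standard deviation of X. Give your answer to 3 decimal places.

Per component, A: μ=9.3, E[X²]=90.024; B: μ=6.9, E[X²]=54.51; C: μ=6.4, E[X²]=47.36.
E[X] = 0.34·9.3 + 0.45·6.9 + 0.21·6.4 = 7.611.
E[X²] = 0.34·90.024 + 0.45·54.51 + 0.21·47.36 = 65.0833.
Var(X) = E[X²] − (E[X])² = 65.0833 − 57.9273 = 7.15594.
SD(X) = √7.15594 = 2.67506.

2.675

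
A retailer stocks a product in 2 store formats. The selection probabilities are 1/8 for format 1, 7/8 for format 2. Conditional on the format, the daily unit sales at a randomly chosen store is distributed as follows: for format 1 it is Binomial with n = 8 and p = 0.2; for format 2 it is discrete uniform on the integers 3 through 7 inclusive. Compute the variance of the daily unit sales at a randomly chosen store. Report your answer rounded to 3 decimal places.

3.174

Per component, 1: μ=1.6, E[X²]=3.84; 2: μ=5, E[X²]=27.
E[X] = 0.125·1.6 + 0.875·5 = 4.575.
E[X²] = 0.125·3.84 + 0.875·27 = 24.105.
Var(X) = E[X²] − (E[X])² = 24.105 − 20.9306 = 3.17437.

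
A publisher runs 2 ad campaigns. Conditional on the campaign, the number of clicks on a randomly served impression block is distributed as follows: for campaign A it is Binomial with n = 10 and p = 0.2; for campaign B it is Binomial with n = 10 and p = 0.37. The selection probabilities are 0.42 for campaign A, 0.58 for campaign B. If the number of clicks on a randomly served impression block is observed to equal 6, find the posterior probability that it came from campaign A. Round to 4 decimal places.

0.0449

Likelihoods P(X=6 | ·): A: 0.00550502; B: 0.0848774.
Posterior ∝ prior × likelihood. Numerator for A: 0.42·0.00550502 = 0.00231211.
Normalizing constant: 0.42·0.00550502 + 0.58·0.0848774 = 0.051541.
P(A | observation) = 0.00231211 / 0.051541 = 0.0448596.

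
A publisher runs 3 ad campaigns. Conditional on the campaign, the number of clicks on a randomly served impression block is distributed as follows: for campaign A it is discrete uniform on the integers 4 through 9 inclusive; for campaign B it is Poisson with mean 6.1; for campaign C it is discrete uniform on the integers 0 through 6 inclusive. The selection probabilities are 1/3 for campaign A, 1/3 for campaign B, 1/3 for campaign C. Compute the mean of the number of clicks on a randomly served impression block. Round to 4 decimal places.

5.2000

Component means — A: 6.5; B: 6.1; C: 3.
E[X] = 0.333333·6.5 + 0.333333·6.1 + 0.333333·3 = 5.2.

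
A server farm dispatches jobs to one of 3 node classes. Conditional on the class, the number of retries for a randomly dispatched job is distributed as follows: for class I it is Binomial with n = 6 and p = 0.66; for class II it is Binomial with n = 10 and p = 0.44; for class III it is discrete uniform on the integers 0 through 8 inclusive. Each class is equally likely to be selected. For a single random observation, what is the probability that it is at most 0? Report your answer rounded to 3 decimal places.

0.039

Conditional on each class, P(X ≤ 0): I: 0.0015448; II: 0.00303305; III: 0.111111.
By total probability, P(X ≤ 0) = 0.333333·0.0015448 + 0.333333·0.00303305 + 0.333333·0.111111 = 0.038563.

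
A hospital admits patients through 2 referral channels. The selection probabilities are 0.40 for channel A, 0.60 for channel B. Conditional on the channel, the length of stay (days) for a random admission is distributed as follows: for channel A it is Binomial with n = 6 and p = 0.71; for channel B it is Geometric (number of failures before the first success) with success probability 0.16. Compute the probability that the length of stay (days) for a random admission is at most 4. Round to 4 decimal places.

Conditional on each channel, P(X ≤ 4): A: 0.557964; B: 0.581788.
By total probability, P(X ≤ 4) = 0.4·0.557964 + 0.6·0.581788 = 0.572258.

0.5723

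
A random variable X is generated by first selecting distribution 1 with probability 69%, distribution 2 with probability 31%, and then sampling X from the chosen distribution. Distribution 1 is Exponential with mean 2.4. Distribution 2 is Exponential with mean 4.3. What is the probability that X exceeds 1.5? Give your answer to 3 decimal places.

Conditional on each component, P(X > 1.5): 1: 0.535261; 2: 0.705508.
By total probability, P(X > 1.5) = 0.69·0.535261 + 0.31·0.705508 = 0.588038.

0.588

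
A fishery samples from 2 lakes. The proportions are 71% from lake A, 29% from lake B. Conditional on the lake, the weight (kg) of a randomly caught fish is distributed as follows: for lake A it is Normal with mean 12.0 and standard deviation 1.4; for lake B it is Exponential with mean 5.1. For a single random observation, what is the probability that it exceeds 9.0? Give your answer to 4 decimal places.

0.7483

Conditional on each lake, P(X > 9.0): A: 0.983938; B: 0.171237.
By total probability, P(X > 9.0) = 0.71·0.983938 + 0.29·0.171237 = 0.748255.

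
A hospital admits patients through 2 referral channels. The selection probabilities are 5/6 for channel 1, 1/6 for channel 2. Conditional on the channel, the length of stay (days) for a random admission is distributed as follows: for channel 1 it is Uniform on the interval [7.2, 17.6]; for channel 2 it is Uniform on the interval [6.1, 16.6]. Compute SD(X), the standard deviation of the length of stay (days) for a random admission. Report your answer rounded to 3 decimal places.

3.032

Per component, 1: μ=12.4, E[X²]=162.773; 2: μ=11.35, E[X²]=138.01.
E[X] = 0.833333·12.4 + 0.166667·11.35 = 12.225.
E[X²] = 0.833333·162.773 + 0.166667·138.01 = 158.646.
Var(X) = E[X²] − (E[X])² = 158.646 − 149.451 = 9.19549.
SD(X) = √9.19549 = 3.03241.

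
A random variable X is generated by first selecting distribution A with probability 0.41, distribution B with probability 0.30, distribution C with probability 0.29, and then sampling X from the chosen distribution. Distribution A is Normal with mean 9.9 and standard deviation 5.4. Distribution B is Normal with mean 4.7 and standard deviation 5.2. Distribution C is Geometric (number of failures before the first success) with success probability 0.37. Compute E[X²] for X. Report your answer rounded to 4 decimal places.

69.0540

For each component E[X²] = Var + (mean)², giving A: 127.17; B: 49.13; C: 7.5011.
Overall E[X²] = 0.41·127.17 + 0.3·49.13 + 0.29·7.5011 = 69.054.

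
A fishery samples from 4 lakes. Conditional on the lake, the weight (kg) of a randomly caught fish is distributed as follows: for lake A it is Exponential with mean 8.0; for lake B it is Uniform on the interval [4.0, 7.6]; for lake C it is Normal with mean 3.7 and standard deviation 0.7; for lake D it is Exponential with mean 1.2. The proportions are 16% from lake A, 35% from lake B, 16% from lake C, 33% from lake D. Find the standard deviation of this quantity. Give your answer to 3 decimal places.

Per component, A: μ=8, E[X²]=128; B: μ=5.8, E[X²]=34.72; C: μ=3.7, E[X²]=14.18; D: μ=1.2, E[X²]=2.88.
E[X] = 0.16·8 + 0.35·5.8 + 0.16·3.7 + 0.33·1.2 = 4.298.
E[X²] = 0.16·128 + 0.35·34.72 + 0.16·14.18 + 0.33·2.88 = 35.8512.
Var(X) = E[X²] − (E[X])² = 35.8512 − 18.4728 = 17.3784.
SD(X) = √17.3784 = 4.16874.

4.169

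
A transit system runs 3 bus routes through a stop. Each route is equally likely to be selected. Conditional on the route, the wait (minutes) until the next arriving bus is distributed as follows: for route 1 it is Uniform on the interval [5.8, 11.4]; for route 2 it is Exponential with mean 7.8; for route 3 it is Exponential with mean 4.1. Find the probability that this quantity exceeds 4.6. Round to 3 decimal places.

Conditional on each route, P(X > 4.6): 1: 1; 2: 0.554469; 3: 0.325644.
By total probability, P(X > 4.6) = 0.333333·1 + 0.333333·0.554469 + 0.333333·0.325644 = 0.626704.

0.627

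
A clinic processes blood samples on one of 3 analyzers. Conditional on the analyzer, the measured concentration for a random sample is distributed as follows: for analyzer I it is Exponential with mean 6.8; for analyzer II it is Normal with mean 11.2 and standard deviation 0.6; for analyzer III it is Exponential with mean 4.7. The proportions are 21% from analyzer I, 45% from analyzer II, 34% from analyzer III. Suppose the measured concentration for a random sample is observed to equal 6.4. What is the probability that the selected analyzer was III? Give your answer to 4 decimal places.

0.6060

Likelihoods f(6.4 | ·): I: 0.0573777; II: 8.42045e-15; III: 0.0545158.
Posterior ∝ prior × likelihood. Numerator for III: 0.34·0.0545158 = 0.0185354.
Normalizing constant: 0.21·0.0573777 + 0.45·8.42045e-15 + 0.34·0.0545158 = 0.0305847.
P(III | observation) = 0.0185354 / 0.0305847 = 0.606034.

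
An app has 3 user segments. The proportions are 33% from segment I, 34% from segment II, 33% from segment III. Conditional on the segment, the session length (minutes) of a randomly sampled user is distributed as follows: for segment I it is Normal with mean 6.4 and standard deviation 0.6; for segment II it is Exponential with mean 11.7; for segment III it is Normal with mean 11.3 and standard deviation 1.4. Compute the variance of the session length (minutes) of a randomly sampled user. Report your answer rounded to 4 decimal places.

53.0925

Per component, I: μ=6.4, E[X²]=41.32; II: μ=11.7, E[X²]=273.78; III: μ=11.3, E[X²]=129.65.
E[X] = 0.33·6.4 + 0.34·11.7 + 0.33·11.3 = 9.819.
E[X²] = 0.33·41.32 + 0.34·273.78 + 0.33·129.65 = 149.505.
Var(X) = E[X²] − (E[X])² = 149.505 − 96.4128 = 53.0925.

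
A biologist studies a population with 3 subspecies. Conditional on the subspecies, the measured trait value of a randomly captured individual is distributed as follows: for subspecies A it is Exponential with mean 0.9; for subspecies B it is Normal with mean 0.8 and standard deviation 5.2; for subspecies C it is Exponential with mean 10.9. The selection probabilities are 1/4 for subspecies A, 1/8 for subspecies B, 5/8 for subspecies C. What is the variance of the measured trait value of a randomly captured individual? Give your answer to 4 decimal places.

Per component, A: μ=0.9, E[X²]=1.62; B: μ=0.8, E[X²]=27.68; C: μ=10.9, E[X²]=237.62.
E[X] = 0.25·0.9 + 0.125·0.8 + 0.625·10.9 = 7.1375.
E[X²] = 0.25·1.62 + 0.125·27.68 + 0.625·237.62 = 152.377.
Var(X) = E[X²] − (E[X])² = 152.377 − 50.9439 = 101.434.

101.4336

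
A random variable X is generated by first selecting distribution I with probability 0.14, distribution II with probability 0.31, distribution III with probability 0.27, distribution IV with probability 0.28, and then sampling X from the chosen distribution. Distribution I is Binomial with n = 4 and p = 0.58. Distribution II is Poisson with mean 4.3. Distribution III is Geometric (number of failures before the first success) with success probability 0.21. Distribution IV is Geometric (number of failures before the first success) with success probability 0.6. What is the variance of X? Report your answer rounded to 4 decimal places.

Per component, I: μ=2.32, E[X²]=6.3568; II: μ=4.3, E[X²]=22.79; III: μ=3.7619, E[X²]=32.0658; IV: μ=0.666667, E[X²]=1.55556.
E[X] = 0.14·2.32 + 0.31·4.3 + 0.27·3.7619 + 0.28·0.666667 = 2.86018.
E[X²] = 0.14·6.3568 + 0.31·22.79 + 0.27·32.0658 + 0.28·1.55556 = 17.0482.
Var(X) = E[X²] − (E[X])² = 17.0482 − 8.18064 = 8.86753.

8.8675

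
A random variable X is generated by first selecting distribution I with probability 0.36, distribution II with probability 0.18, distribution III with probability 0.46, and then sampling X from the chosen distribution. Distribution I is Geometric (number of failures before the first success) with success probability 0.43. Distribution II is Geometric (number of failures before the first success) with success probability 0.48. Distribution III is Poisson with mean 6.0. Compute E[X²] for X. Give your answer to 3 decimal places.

21.680

For each component E[X²] = Var + (mean)², giving I: 4.83991; II: 3.43056; III: 42.
Overall E[X²] = 0.36·4.83991 + 0.18·3.43056 + 0.46·42 = 21.6799.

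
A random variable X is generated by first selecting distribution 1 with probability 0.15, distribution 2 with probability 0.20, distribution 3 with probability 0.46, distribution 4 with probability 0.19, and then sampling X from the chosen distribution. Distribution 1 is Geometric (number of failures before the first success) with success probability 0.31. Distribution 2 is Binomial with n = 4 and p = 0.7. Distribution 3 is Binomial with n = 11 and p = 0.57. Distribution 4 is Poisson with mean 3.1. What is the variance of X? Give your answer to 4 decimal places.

Per component, 1: μ=2.22581, E[X²]=12.1342; 2: μ=2.8, E[X²]=8.68; 3: μ=6.27, E[X²]=42.009; 4: μ=3.1, E[X²]=12.71.
E[X] = 0.15·2.22581 + 0.2·2.8 + 0.46·6.27 + 0.19·3.1 = 4.36707.
E[X²] = 0.15·12.1342 + 0.2·8.68 + 0.46·42.009 + 0.19·12.71 = 25.2952.
Var(X) = E[X²] − (E[X])² = 25.2952 − 19.0713 = 6.22387.

6.2239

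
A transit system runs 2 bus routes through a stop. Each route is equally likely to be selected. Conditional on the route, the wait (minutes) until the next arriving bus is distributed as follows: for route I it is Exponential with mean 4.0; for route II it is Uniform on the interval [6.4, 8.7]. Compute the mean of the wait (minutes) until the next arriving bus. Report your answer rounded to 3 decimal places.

Component means — I: 4; II: 7.55.
E[X] = 0.5·4 + 0.5·7.55 = 5.775.

5.775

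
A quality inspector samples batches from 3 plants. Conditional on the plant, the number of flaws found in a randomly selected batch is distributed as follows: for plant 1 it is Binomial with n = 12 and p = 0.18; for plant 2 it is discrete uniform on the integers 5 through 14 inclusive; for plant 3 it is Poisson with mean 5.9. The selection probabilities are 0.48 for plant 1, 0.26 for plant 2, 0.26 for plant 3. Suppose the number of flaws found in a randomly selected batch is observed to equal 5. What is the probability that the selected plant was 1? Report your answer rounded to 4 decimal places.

Likelihoods P(X=5 | ·): 1: 0.0373065; 2: 0.1; 3: 0.163208.
Posterior ∝ prior × likelihood. Numerator for 1: 0.48·0.0373065 = 0.0179071.
Normalizing constant: 0.48·0.0373065 + 0.26·0.1 + 0.26·0.163208 = 0.0863412.
P(1 | observation) = 0.0179071 / 0.0863412 = 0.2074.

0.2074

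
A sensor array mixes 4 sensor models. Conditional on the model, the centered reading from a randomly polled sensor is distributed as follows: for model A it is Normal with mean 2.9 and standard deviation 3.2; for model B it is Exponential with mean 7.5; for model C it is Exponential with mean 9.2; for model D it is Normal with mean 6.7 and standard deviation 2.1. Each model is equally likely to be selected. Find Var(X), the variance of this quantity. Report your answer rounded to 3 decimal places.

Per component, A: μ=2.9, E[X²]=18.65; B: μ=7.5, E[X²]=112.5; C: μ=9.2, E[X²]=169.28; D: μ=6.7, E[X²]=49.3.
E[X] = 0.25·2.9 + 0.25·7.5 + 0.25·9.2 + 0.25·6.7 = 6.575.
E[X²] = 0.25·18.65 + 0.25·112.5 + 0.25·169.28 + 0.25·49.3 = 87.4325.
Var(X) = E[X²] − (E[X])² = 87.4325 − 43.2306 = 44.2019.

44.202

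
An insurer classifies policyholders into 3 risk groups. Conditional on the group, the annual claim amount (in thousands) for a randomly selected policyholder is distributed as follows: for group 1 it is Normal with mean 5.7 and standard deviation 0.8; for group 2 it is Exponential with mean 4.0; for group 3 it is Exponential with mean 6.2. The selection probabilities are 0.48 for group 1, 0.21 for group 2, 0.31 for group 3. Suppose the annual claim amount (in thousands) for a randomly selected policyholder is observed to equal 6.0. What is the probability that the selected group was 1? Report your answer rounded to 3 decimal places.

Likelihoods f(6.0 | ·): 1: 0.464819; 2: 0.0557825; 3: 0.0612806.
Posterior ∝ prior × likelihood. Numerator for 1: 0.48·0.464819 = 0.223113.
Normalizing constant: 0.48·0.464819 + 0.21·0.0557825 + 0.31·0.0612806 = 0.253824.
P(1 | observation) = 0.223113 / 0.253824 = 0.879006.

0.879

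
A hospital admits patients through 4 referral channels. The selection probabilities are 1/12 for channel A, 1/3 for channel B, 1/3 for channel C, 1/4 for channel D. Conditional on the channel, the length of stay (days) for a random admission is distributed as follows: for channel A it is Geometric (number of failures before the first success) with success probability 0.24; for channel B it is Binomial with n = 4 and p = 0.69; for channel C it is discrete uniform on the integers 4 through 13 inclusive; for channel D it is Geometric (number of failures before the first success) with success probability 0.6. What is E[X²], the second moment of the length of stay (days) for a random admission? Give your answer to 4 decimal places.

31.9818

For each component E[X²] = Var + (mean)², giving A: 23.2222; B: 8.4732; C: 80.5; D: 1.55556.
Overall E[X²] = 0.0833333·23.2222 + 0.333333·8.4732 + 0.333333·80.5 + 0.25·1.55556 = 31.9818.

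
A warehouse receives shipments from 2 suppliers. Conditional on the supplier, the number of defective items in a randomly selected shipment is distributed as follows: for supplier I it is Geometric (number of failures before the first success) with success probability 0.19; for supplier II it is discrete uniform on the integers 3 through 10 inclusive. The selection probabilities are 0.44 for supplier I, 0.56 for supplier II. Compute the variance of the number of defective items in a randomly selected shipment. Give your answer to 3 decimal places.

14.045

Per component, I: μ=4.26316, E[X²]=40.6122; II: μ=6.5, E[X²]=47.5.
E[X] = 0.44·4.26316 + 0.56·6.5 = 5.51579.
E[X²] = 0.44·40.6122 + 0.56·47.5 = 44.4694.
Var(X) = E[X²] − (E[X])² = 44.4694 − 30.4239 = 14.0454.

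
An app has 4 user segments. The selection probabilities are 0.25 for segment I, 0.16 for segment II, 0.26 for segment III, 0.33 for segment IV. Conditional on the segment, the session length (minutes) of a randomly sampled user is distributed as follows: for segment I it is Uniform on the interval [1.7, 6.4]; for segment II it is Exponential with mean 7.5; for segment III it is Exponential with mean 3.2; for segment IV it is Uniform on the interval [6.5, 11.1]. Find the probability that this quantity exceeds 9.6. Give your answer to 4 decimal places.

0.1650

Conditional on each segment, P(X > 9.6): I: 0; II: 0.278037; III: 0.0497871; IV: 0.326087.
By total probability, P(X > 9.6) = 0.25·0 + 0.16·0.278037 + 0.26·0.0497871 + 0.33·0.326087 = 0.165039.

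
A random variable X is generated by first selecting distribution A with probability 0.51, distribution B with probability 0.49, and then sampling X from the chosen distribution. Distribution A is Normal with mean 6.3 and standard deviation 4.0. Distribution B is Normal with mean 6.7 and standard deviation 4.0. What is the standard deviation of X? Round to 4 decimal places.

4.0050

Per component, A: μ=6.3, E[X²]=55.69; B: μ=6.7, E[X²]=60.89.
E[X] = 0.51·6.3 + 0.49·6.7 = 6.496.
E[X²] = 0.51·55.69 + 0.49·60.89 = 58.238.
Var(X) = E[X²] − (E[X])² = 58.238 − 42.198 = 16.04.
SD(X) = √16.04 = 4.00499.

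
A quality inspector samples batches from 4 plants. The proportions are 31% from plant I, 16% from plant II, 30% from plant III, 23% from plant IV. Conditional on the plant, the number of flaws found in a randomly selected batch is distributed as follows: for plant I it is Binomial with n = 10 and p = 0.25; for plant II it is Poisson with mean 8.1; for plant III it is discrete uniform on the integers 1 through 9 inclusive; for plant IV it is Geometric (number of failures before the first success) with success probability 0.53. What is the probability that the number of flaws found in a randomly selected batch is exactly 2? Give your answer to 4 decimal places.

Conditional on each plant, P(X = 2): I: 0.281568; II: 0.0099576; III: 0.111111; IV: 0.117077.
By total probability, P(X = 2) = 0.31·0.281568 + 0.16·0.0099576 + 0.3·0.111111 + 0.23·0.117077 = 0.14914.

0.1491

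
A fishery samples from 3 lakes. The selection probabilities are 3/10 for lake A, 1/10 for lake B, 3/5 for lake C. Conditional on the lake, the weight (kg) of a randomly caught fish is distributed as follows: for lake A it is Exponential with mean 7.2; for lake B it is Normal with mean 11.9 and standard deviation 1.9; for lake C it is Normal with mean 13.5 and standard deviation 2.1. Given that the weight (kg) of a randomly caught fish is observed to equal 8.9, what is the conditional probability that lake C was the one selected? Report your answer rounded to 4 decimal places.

0.3633

Likelihoods f(8.9 | ·): A: 0.0403489; B: 0.060366; C: 0.0172496.
Posterior ∝ prior × likelihood. Numerator for C: 0.6·0.0172496 = 0.0103497.
Normalizing constant: 0.3·0.0403489 + 0.1·0.060366 + 0.6·0.0172496 = 0.028491.
P(C | observation) = 0.0103497 / 0.028491 = 0.363263.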